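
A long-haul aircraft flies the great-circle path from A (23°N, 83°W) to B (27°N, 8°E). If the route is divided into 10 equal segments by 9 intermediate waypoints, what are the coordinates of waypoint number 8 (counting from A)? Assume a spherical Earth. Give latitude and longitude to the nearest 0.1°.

≈ (31.7°N, 9.7°W)

The haversine formula gives a central angle δ ≈ 1.407 rad (80.6°) between the endpoints.
Interpolate at f = 8/10 with slerp weights a = sin((1−f)δ)/sin δ ≈ 0.281, b = sin(fδ)/sin δ ≈ 0.915.
p = a·p₁ + b·p₂ ≈ (0.839, -0.144, 0.525); φ = arcsin(p_z) ≈ 31.69°, λ = atan2(p_y, p_x) ≈ -9.72°.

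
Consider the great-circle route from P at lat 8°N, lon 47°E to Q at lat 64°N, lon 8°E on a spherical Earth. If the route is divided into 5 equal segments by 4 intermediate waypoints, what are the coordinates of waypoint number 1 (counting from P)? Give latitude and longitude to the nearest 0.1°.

Write both endpoints as unit vectors p₁, p₂ with components (cos φ cos λ, cos φ sin λ, sin φ).
The central angle between the endpoints is δ = arccos(p₁·p₂) ≈ 1.090 rad (62.5°).
Interpolate at f = 1/5 with slerp weights a = sin((1−f)δ)/sin δ ≈ 0.864, b = sin(fδ)/sin δ ≈ 0.244.
p = a·p₁ + b·p₂ ≈ (0.689, 0.640, 0.339); φ = arcsin(p_z) ≈ 19.84°, λ = atan2(p_y, p_x) ≈ 42.90°.

≈ lat 19.8°N, lon 42.9°E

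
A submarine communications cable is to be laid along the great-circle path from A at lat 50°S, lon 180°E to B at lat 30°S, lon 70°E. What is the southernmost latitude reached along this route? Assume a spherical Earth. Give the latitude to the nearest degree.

The great circle lies in the plane with unit normal n̂ = (p₁ × p₂)/|p₁ × p₂|.
Here n̂_z ≈ -0.533; the vertex latitude is φ_max = arccos|n̂_z| ≈ 57.8°.
Check via Clairaut: cos φ_max = |cos φ₁| · sin C = cos(50.0°)·sin(124.0°) ≈ 0.533, again giving ≈ 57.8°.

≈ 58°S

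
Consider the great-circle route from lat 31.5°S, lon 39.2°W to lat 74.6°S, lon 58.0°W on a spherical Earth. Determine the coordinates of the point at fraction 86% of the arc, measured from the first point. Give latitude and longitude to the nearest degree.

The haversine formula gives a central angle δ ≈ 0.770 rad (44.1°) between the endpoints.
Interpolate at f = 0.86 with slerp weights a = sin((1−f)δ)/sin δ ≈ 0.155, b = sin(fδ)/sin δ ≈ 0.883.
p = a·p₁ + b·p₂ ≈ (0.226, -0.282, -0.932); φ = arcsin(p_z) ≈ -68.79°, λ = atan2(p_y, p_x) ≈ -51.26°.

≈ lat 69°S, lon 51°W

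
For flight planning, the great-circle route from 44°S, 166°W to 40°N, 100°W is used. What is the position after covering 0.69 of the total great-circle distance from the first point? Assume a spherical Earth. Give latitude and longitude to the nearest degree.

Convert each endpoint to a unit vector on the sphere (x = cos φ cos λ, y = cos φ sin λ, z = sin φ).
The central angle between the endpoints is δ = arccos(p₁·p₂) ≈ 1.795 rad (102.8°).
Interpolate at f = 0.69 with slerp weights a = sin((1−f)δ)/sin δ ≈ 0.542, b = sin(fδ)/sin δ ≈ 0.970.
p = a·p₁ + b·p₂ ≈ (-0.507, -0.826, 0.247); φ = arcsin(p_z) ≈ 14.30°, λ = atan2(p_y, p_x) ≈ -121.55°.

≈ 14°N, 122°W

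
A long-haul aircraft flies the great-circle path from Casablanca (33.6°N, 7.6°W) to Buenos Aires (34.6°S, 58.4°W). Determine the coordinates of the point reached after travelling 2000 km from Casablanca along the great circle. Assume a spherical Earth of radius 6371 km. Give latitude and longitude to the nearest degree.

≈ 19°N, 20°W

Write both endpoints as unit vectors p₁, p₂ with components (cos φ cos λ, cos φ sin λ, sin φ).
The central angle between the endpoints is δ = arccos(p₁·p₂) ≈ 1.451 rad (83.2°). The total great-circle distance is δ·R ≈ 1.451 × 6371 ≈ 9247 km, so the target fraction is f = 2000/9247 ≈ 0.216.
Interpolate at f ≈ 0.216 with slerp weights a = sin((1−f)δ)/sin δ ≈ 0.914, b = sin(fδ)/sin δ ≈ 0.311.
p = a·p₁ + b·p₂ ≈ (0.889, -0.319, 0.329); φ = arcsin(p_z) ≈ 19.22°, λ = atan2(p_y, p_x) ≈ -19.73°.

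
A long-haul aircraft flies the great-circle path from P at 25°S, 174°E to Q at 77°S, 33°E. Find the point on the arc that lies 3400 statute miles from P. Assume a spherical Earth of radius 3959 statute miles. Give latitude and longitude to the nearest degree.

From cos δ = sin φ₁ sin φ₂ + cos φ₁ cos φ₂ cos Δλ, the central angle is δ ≈ 1.315 rad (75.3°). The total great-circle distance is δ·R ≈ 1.315 × 3959 ≈ 5205 mi, so the target fraction is f = 3400/5205 ≈ 0.653.
Interpolate at f ≈ 0.653 with slerp weights a = sin((1−f)δ)/sin δ ≈ 0.455, b = sin(fδ)/sin δ ≈ 0.783.
p = a·p₁ + b·p₂ ≈ (-0.263, 0.139, -0.955); φ = arcsin(p_z) ≈ -72.72°, λ = atan2(p_y, p_x) ≈ 152.10°.

≈ 73°S, 152°E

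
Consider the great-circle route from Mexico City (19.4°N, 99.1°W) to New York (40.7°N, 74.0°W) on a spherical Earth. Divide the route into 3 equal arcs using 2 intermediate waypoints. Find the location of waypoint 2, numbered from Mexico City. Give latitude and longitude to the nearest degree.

Write both endpoints as unit vectors p₁, p₂ with components (cos φ cos λ, cos φ sin λ, sin φ).
The central angle between the endpoints is δ = arccos(p₁·p₂) ≈ 0.527 rad (30.2°).
Interpolate at f = 2/3 with slerp weights a = sin((1−f)δ)/sin δ ≈ 0.348, b = sin(fδ)/sin δ ≈ 0.684.
p = a·p₁ + b·p₂ ≈ (0.091, -0.822, 0.562); φ = arcsin(p_z) ≈ 34.17°, λ = atan2(p_y, p_x) ≈ -83.67°.

≈ 34°N, 84°W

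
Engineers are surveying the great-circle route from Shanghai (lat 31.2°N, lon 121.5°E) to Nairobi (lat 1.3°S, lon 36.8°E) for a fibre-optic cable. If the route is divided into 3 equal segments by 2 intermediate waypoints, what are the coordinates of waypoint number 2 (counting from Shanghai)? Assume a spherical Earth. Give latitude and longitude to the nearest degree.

≈ lat 13°N, lon 62°E

Write both endpoints as unit vectors p₁, p₂ with components (cos φ cos λ, cos φ sin λ, sin φ).
The central angle between the endpoints is δ = arccos(p₁·p₂) ≈ 1.504 rad (86.1°).
Interpolate at f = 2/3 with slerp weights a = sin((1−f)δ)/sin δ ≈ 0.482, b = sin(fδ)/sin δ ≈ 0.845.
p = a·p₁ + b·p₂ ≈ (0.461, 0.857, 0.230); φ = arcsin(p_z) ≈ 13.31°, λ = atan2(p_y, p_x) ≈ 61.73°.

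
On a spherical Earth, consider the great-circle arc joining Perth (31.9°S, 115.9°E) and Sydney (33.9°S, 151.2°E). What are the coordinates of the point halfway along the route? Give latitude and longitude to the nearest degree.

Write both endpoints as unit vectors p₁, p₂ with components (cos φ cos λ, cos φ sin λ, sin φ).
The central angle between the endpoints is δ = arccos(p₁·p₂) ≈ 0.516 rad (29.6°).
Interpolate at f = 1/2 with slerp weights a = sin((1−f)δ)/sin δ ≈ 0.517, b = sin(fδ)/sin δ ≈ 0.517.
p = a·p₁ + b·p₂ ≈ (-0.568, 0.602, -0.562); φ = arcsin(p_z) ≈ -34.17°, λ = atan2(p_y, p_x) ≈ 133.34°.

≈ 34°S, 133°E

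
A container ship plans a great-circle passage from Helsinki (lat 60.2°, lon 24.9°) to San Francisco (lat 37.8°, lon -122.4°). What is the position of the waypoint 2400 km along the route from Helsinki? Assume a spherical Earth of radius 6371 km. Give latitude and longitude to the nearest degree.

Convert each endpoint to a unit vector on the sphere (x = cos φ cos λ, y = cos φ sin λ, z = sin φ).
The central angle between the endpoints is δ = arccos(p₁·p₂) ≈ 1.368 rad (78.4°). The total great-circle distance is δ·R ≈ 1.368 × 6371 ≈ 8716 km, so the target fraction is f = 2400/8716 ≈ 0.275.
Interpolate at f ≈ 0.275 with slerp weights a = sin((1−f)δ)/sin δ ≈ 0.854, b = sin(fδ)/sin δ ≈ 0.376.
p = a·p₁ + b·p₂ ≈ (0.226, -0.072, 0.971); φ = arcsin(p_z) ≈ 76.28°, λ = atan2(p_y, p_x) ≈ -17.62°.

≈ lat 76°, lon -18°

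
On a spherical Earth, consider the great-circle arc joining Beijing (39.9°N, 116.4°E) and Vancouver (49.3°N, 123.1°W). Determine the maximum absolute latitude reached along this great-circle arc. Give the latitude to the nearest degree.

≈ 64°N

The great circle lies in the plane with unit normal n̂ = (p₁ × p₂)/|p₁ × p₂|.
Here n̂_z ≈ +0.443; the vertex latitude is φ_max = arccos|n̂_z| ≈ 63.7°.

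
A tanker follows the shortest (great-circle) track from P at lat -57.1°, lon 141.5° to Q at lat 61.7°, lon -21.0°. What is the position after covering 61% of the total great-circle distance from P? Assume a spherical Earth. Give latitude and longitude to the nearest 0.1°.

≈ lat 29.9°, lon 74.3°

Write both endpoints as unit vectors p₁, p₂ with components (cos φ cos λ, cos φ sin λ, sin φ).
The central angle between the endpoints is δ = arccos(p₁·p₂) ≈ 2.967 rad (170.0°).
Interpolate at f = 0.61 with slerp weights a = sin((1−f)δ)/sin δ ≈ 5.282, b = sin(fδ)/sin δ ≈ 5.604.
p = a·p₁ + b·p₂ ≈ (0.235, 0.834, 0.499); φ = arcsin(p_z) ≈ 29.95°, λ = atan2(p_y, p_x) ≈ 74.27°.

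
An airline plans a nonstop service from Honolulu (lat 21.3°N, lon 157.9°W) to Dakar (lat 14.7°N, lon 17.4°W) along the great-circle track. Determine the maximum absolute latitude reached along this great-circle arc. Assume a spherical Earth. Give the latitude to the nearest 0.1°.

≈ 44.1°N

The great circle lies in the plane with unit normal n̂ = (p₁ × p₂)/|p₁ × p₂|.
Here n̂_z ≈ +0.719; the vertex latitude is φ_max = arccos|n̂_z| ≈ 44.1°.
Check via Clairaut: cos φ_max = |cos φ₁| · sin C = cos(21.3°)·sin(50.5°) ≈ 0.719, again giving ≈ 44.1°.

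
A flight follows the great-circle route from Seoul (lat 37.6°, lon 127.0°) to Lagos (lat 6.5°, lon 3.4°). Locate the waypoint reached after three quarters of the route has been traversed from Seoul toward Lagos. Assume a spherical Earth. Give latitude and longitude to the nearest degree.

≈ lat 25°, lon 25°

Convert each endpoint to a unit vector on the sphere (x = cos φ cos λ, y = cos φ sin λ, z = sin φ).
The central angle between the endpoints is δ = arccos(p₁·p₂) ≈ 1.946 rad (111.5°).
Interpolate at f = 3/4 with slerp weights a = sin((1−f)δ)/sin δ ≈ 0.503, b = sin(fδ)/sin δ ≈ 1.068.
p = a·p₁ + b·p₂ ≈ (0.820, 0.381, 0.428); φ = arcsin(p_z) ≈ 25.31°, λ = atan2(p_y, p_x) ≈ 24.92°.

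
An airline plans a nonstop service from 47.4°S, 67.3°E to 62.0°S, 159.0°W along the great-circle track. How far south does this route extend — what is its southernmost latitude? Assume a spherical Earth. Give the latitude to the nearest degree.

≈ 75°S

The great circle lies in the plane with unit normal n̂ = (p₁ × p₂)/|p₁ × p₂|.
Here n̂_z ≈ +0.255; the vertex latitude is φ_max = arccos|n̂_z| ≈ 75.3°.
Check via Clairaut: cos φ_max = |cos φ₁| · sin C = cos(47.4°)·sin(157.9°) ≈ 0.255, again giving ≈ 75.3°.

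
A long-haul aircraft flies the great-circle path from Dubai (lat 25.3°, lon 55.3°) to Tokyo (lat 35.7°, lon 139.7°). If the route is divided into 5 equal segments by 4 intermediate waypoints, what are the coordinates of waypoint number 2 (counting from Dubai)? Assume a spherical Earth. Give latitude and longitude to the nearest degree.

≈ lat 37°, lon 86°

Write both endpoints as unit vectors p₁, p₂ with components (cos φ cos λ, cos φ sin λ, sin φ).
The central angle between the endpoints is δ = arccos(p₁·p₂) ≈ 1.244 rad (71.3°).
Interpolate at f = 2/5 with slerp weights a = sin((1−f)δ)/sin δ ≈ 0.717, b = sin(fδ)/sin δ ≈ 0.504.
p = a·p₁ + b·p₂ ≈ (0.057, 0.798, 0.600); φ = arcsin(p_z) ≈ 36.90°, λ = atan2(p_y, p_x) ≈ 85.92°.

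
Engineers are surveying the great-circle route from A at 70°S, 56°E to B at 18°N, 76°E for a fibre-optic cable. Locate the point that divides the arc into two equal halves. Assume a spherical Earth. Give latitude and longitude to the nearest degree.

≈ 26°S, 71°E

The haversine formula gives a central angle δ ≈ 1.556 rad (89.1°) between the endpoints.
Interpolate at f = 1/2 with slerp weights a = sin((1−f)δ)/sin δ ≈ 0.702, b = sin(fδ)/sin δ ≈ 0.702.
p = a·p₁ + b·p₂ ≈ (0.296, 0.847, -0.443); φ = arcsin(p_z) ≈ -26.27°, λ = atan2(p_y, p_x) ≈ 70.75°.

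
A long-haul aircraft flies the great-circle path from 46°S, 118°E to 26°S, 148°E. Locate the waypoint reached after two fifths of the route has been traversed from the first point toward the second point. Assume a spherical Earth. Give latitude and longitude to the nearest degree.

Write both endpoints as unit vectors p₁, p₂ with components (cos φ cos λ, cos φ sin λ, sin φ).
The central angle between the endpoints is δ = arccos(p₁·p₂) ≈ 0.543 rad (31.1°).
Interpolate at f = 2/5 with slerp weights a = sin((1−f)δ)/sin δ ≈ 0.619, b = sin(fδ)/sin δ ≈ 0.417.
p = a·p₁ + b·p₂ ≈ (-0.520, 0.579, -0.628); φ = arcsin(p_z) ≈ -38.93°, λ = atan2(p_y, p_x) ≈ 131.94°.

≈ 39°S, 132°E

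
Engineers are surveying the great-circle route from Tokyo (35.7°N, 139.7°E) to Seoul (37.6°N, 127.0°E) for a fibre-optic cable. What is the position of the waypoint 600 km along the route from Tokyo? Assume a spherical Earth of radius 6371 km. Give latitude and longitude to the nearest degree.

The haversine formula gives a central angle δ ≈ 0.181 rad (10.4°) between the endpoints. The total great-circle distance is δ·R ≈ 0.181 × 6371 ≈ 1152 km, so the target fraction is f = 600/1152 ≈ 0.521.
Interpolate at f ≈ 0.521 with slerp weights a = sin((1−f)δ)/sin δ ≈ 0.481, b = sin(fδ)/sin δ ≈ 0.523.
p = a·p₁ + b·p₂ ≈ (-0.547, 0.584, 0.600); φ = arcsin(p_z) ≈ 36.86°, λ = atan2(p_y, p_x) ≈ 133.16°.

≈ 37°N, 133°E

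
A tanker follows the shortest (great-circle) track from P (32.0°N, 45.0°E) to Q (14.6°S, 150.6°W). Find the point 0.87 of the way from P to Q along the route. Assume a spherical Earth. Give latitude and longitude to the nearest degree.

Convert each endpoint to a unit vector on the sphere (x = cos φ cos λ, y = cos φ sin λ, z = sin φ).
The central angle between the endpoints is δ = arccos(p₁·p₂) ≈ 2.749 rad (157.5°).
Interpolate at f = 0.87 with slerp weights a = sin((1−f)δ)/sin δ ≈ 0.915, b = sin(fδ)/sin δ ≈ 1.782.
p = a·p₁ + b·p₂ ≈ (-0.954, -0.298, 0.036); φ = arcsin(p_z) ≈ 2.04°, λ = atan2(p_y, p_x) ≈ -162.65°.

≈ (2°N, 163°W)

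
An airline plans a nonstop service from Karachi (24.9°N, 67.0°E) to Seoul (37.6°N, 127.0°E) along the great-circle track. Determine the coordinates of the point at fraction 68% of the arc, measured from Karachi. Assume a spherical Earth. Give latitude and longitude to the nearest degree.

≈ 37°N, 106°E

The haversine formula gives a central angle δ ≈ 0.907 rad (52.0°) between the endpoints.
Interpolate at f = 0.68 with slerp weights a = sin((1−f)δ)/sin δ ≈ 0.363, b = sin(fδ)/sin δ ≈ 0.734.
p = a·p₁ + b·p₂ ≈ (-0.221, 0.768, 0.601); φ = arcsin(p_z) ≈ 36.94°, λ = atan2(p_y, p_x) ≈ 106.08°.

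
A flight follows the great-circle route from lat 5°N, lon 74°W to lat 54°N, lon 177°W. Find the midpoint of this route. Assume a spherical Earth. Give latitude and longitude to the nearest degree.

≈ lat 41°N, lon 108°W

Write both endpoints as unit vectors p₁, p₂ with components (cos φ cos λ, cos φ sin λ, sin φ).
The central angle between the endpoints is δ = arccos(p₁·p₂) ≈ 1.632 rad (93.5°).
Interpolate at f = 1/2 with slerp weights a = sin((1−f)δ)/sin δ ≈ 0.730, b = sin(fδ)/sin δ ≈ 0.730.
p = a·p₁ + b·p₂ ≈ (-0.228, -0.721, 0.654); φ = arcsin(p_z) ≈ 40.85°, λ = atan2(p_y, p_x) ≈ -107.54°.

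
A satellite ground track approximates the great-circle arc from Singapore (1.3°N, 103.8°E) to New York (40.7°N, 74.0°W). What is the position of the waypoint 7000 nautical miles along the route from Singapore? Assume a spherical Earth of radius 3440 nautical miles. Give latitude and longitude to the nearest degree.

≈ 62°N, 71°W

Convert each endpoint to a unit vector on the sphere (x = cos φ cos λ, y = cos φ sin λ, z = sin φ).
The central angle between the endpoints is δ = arccos(p₁·p₂) ≈ 2.408 rad (138.0°). The total great-circle distance is δ·R ≈ 2.408 × 3440 ≈ 8283 nmi, so the target fraction is f = 7000/8283 ≈ 0.845.
Interpolate at f ≈ 0.845 with slerp weights a = sin((1−f)δ)/sin δ ≈ 0.544, b = sin(fδ)/sin δ ≈ 1.335.
p = a·p₁ + b·p₂ ≈ (0.149, -0.445, 0.883); φ = arcsin(p_z) ≈ 62.01°, λ = atan2(p_y, p_x) ≈ -71.45°.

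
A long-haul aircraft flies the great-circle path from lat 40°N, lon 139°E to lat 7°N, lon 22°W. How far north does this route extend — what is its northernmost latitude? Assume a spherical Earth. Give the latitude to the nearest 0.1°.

The great circle lies in the plane with unit normal n̂ = (p₁ × p₂)/|p₁ × p₂|.
Here n̂_z ≈ -0.322; the vertex latitude is φ_max = arccos|n̂_z| ≈ 71.2°.
Check via Clairaut: cos φ_max = |cos φ₁| · sin C = cos(40.0°)·sin(24.9°) ≈ 0.322, again giving ≈ 71.2°.

≈ 71.2°N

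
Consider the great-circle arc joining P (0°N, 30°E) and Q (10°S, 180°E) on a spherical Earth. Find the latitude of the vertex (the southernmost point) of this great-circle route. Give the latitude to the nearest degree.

The great circle lies in the plane with unit normal n̂ = (p₁ × p₂)/|p₁ × p₂|.
Here n̂_z ≈ +0.943; the vertex latitude is φ_max = arccos|n̂_z| ≈ 19.4°.

≈ 19°S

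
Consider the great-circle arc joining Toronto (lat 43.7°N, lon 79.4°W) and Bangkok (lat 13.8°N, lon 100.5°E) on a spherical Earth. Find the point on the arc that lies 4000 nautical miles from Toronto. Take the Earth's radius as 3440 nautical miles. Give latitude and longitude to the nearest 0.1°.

≈ lat 69.7°N, lon 100.3°E

From cos δ = sin φ₁ sin φ₂ + cos φ₁ cos φ₂ cos Δλ, the central angle is δ ≈ 2.138 rad (122.5°). The total great-circle distance is δ·R ≈ 2.138 × 3440 ≈ 7355 nmi, so the target fraction is f = 4000/7355 ≈ 0.544.
Interpolate at f ≈ 0.544 with slerp weights a = sin((1−f)δ)/sin δ ≈ 0.982, b = sin(fδ)/sin δ ≈ 1.088.
p = a·p₁ + b·p₂ ≈ (-0.062, 0.342, 0.938); φ = arcsin(p_z) ≈ 69.68°, λ = atan2(p_y, p_x) ≈ 100.30°.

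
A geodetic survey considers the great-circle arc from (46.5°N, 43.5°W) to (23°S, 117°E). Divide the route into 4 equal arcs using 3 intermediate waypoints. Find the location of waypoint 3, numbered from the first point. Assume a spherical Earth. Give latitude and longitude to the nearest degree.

≈ (11°N, 99°E)

The haversine formula gives a central angle δ ≈ 2.648 rad (151.7°) between the endpoints.
Interpolate at f = 3/4 with slerp weights a = sin((1−f)δ)/sin δ ≈ 1.298, b = sin(fδ)/sin δ ≈ 1.932.
p = a·p₁ + b·p₂ ≈ (-0.159, 0.969, 0.187); φ = arcsin(p_z) ≈ 10.76°, λ = atan2(p_y, p_x) ≈ 99.33°.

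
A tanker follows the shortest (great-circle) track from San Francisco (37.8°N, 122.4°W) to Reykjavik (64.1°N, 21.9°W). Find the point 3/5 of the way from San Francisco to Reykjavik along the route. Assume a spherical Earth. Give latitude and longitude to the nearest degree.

≈ (64°N, 80°W)

Convert each endpoint to a unit vector on the sphere (x = cos φ cos λ, y = cos φ sin λ, z = sin φ).
The central angle between the endpoints is δ = arccos(p₁·p₂) ≈ 1.060 rad (60.8°).
Interpolate at f = 3/5 with slerp weights a = sin((1−f)δ)/sin δ ≈ 0.472, b = sin(fδ)/sin δ ≈ 0.681.
p = a·p₁ + b·p₂ ≈ (0.076, -0.426, 0.902); φ = arcsin(p_z) ≈ 64.38°, λ = atan2(p_y, p_x) ≈ -79.84°.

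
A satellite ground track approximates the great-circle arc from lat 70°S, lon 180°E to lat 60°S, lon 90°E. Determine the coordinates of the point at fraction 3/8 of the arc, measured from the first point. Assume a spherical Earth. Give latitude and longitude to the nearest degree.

Write both endpoints as unit vectors p₁, p₂ with components (cos φ cos λ, cos φ sin λ, sin φ).
The central angle between the endpoints is δ = arccos(p₁·p₂) ≈ 0.620 rad (35.5°).
Interpolate at f = 3/8 with slerp weights a = sin((1−f)δ)/sin δ ≈ 0.650, b = sin(fδ)/sin δ ≈ 0.397.
p = a·p₁ + b·p₂ ≈ (-0.222, 0.198, -0.955); φ = arcsin(p_z) ≈ -72.66°, λ = atan2(p_y, p_x) ≈ 138.29°.

≈ lat 73°S, lon 138°E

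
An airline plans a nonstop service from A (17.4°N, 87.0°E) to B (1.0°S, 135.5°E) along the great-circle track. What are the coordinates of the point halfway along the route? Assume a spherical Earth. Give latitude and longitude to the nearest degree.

Convert each endpoint to a unit vector on the sphere (x = cos φ cos λ, y = cos φ sin λ, z = sin φ).
The central angle between the endpoints is δ = arccos(p₁·p₂) ≈ 0.893 rad (51.2°).
Interpolate at f = 1/2 with slerp weights a = sin((1−f)δ)/sin δ ≈ 0.554, b = sin(fδ)/sin δ ≈ 0.554.
p = a·p₁ + b·p₂ ≈ (-0.368, 0.917, 0.156); φ = arcsin(p_z) ≈ 8.98°, λ = atan2(p_y, p_x) ≈ 111.85°.

≈ (9°N, 112°E)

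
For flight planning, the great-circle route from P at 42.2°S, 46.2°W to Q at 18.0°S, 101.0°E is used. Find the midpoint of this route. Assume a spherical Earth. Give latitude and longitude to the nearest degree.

≈ 62°S, 50°E

The haversine formula gives a central angle δ ≈ 1.966 rad (112.6°) between the endpoints.
Interpolate at f = 1/2 with slerp weights a = sin((1−f)δ)/sin δ ≈ 0.901, b = sin(fδ)/sin δ ≈ 0.901.
p = a·p₁ + b·p₂ ≈ (0.299, 0.360, -0.884); φ = arcsin(p_z) ≈ -62.13°, λ = atan2(p_y, p_x) ≈ 50.29°.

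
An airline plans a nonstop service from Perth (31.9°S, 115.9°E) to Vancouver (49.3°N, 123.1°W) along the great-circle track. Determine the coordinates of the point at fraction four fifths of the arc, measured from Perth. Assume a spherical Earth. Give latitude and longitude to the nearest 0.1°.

≈ 42.2°N, 160.4°W

Convert each endpoint to a unit vector on the sphere (x = cos φ cos λ, y = cos φ sin λ, z = sin φ).
The central angle between the endpoints is δ = arccos(p₁·p₂) ≈ 2.326 rad (133.3°).
Interpolate at f = 4/5 with slerp weights a = sin((1−f)δ)/sin δ ≈ 0.616, b = sin(fδ)/sin δ ≈ 1.316.
p = a·p₁ + b·p₂ ≈ (-0.697, -0.248, 0.672); φ = arcsin(p_z) ≈ 42.24°, λ = atan2(p_y, p_x) ≈ -160.40°.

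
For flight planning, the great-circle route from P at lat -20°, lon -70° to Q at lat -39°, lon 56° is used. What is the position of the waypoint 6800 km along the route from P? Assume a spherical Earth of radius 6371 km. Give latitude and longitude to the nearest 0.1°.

≈ lat -52.7°, lon -1.7°

Write both endpoints as unit vectors p₁, p₂ with components (cos φ cos λ, cos φ sin λ, sin φ).
The central angle between the endpoints is δ = arccos(p₁·p₂) ≈ 1.786 rad (102.4°). The total great-circle distance is δ·R ≈ 1.786 × 6371 ≈ 11382 km, so the target fraction is f = 6800/11382 ≈ 0.597.
Interpolate at f ≈ 0.597 with slerp weights a = sin((1−f)δ)/sin δ ≈ 0.674, b = sin(fδ)/sin δ ≈ 0.897.
p = a·p₁ + b·p₂ ≈ (0.606, -0.018, -0.795); φ = arcsin(p_z) ≈ -52.65°, λ = atan2(p_y, p_x) ≈ -1.68°.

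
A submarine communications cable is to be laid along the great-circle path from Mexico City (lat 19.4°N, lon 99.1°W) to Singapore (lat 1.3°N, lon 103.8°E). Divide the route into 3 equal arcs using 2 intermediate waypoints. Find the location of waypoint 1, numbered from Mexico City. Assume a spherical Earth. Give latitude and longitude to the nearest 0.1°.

The haversine formula gives a central angle δ ≈ 2.608 rad (149.4°) between the endpoints.
Interpolate at f = 1/3 with slerp weights a = sin((1−f)δ)/sin δ ≈ 1.939, b = sin(fδ)/sin δ ≈ 1.503.
p = a·p₁ + b·p₂ ≈ (-0.648, -0.347, 0.678); φ = arcsin(p_z) ≈ 42.71°, λ = atan2(p_y, p_x) ≈ -151.80°.

≈ lat 42.7°N, lon 151.8°W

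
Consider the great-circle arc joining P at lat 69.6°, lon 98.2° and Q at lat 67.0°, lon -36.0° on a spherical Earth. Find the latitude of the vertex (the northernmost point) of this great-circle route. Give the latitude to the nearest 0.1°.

The great circle lies in the plane with unit normal n̂ = (p₁ × p₂)/|p₁ × p₂|.
Here n̂_z ≈ -0.152; the vertex latitude is φ_max = arccos|n̂_z| ≈ 81.2°.

≈ 81.2°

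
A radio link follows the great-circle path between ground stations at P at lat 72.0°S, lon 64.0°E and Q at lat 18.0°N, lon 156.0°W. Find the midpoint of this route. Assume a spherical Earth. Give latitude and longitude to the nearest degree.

The haversine formula gives a central angle δ ≈ 2.117 rad (121.3°) between the endpoints.
Interpolate at f = 1/2 with slerp weights a = sin((1−f)δ)/sin δ ≈ 1.020, b = sin(fδ)/sin δ ≈ 1.020.
p = a·p₁ + b·p₂ ≈ (-0.748, -0.111, -0.655); φ = arcsin(p_z) ≈ -40.89°, λ = atan2(p_y, p_x) ≈ -171.54°.

≈ lat 41°S, lon 172°W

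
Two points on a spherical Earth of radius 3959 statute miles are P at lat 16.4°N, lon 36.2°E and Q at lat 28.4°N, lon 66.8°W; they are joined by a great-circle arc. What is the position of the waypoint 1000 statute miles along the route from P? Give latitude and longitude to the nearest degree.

≈ lat 23°N, lon 23°E

From cos δ = sin φ₁ sin φ₂ + cos φ₁ cos φ₂ cos Δλ, the central angle is δ ≈ 1.626 rad (93.2°). The total great-circle distance is δ·R ≈ 1.626 × 3959 ≈ 6439 mi, so the target fraction is f = 1000/6439 ≈ 0.155.
Interpolate at f ≈ 0.155 with slerp weights a = sin((1−f)δ)/sin δ ≈ 0.982, b = sin(fδ)/sin δ ≈ 0.250.
p = a·p₁ + b·p₂ ≈ (0.847, 0.354, 0.396); φ = arcsin(p_z) ≈ 23.35°, λ = atan2(p_y, p_x) ≈ 22.69°.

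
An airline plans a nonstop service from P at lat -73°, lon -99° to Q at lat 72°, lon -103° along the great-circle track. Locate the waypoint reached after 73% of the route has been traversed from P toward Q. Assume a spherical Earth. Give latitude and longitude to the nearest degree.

Convert each endpoint to a unit vector on the sphere (x = cos φ cos λ, y = cos φ sin λ, z = sin φ).
The central angle between the endpoints is δ = arccos(p₁·p₂) ≈ 2.531 rad (145.0°).
Interpolate at f = 0.73 with slerp weights a = sin((1−f)δ)/sin δ ≈ 1.101, b = sin(fδ)/sin δ ≈ 1.678.
p = a·p₁ + b·p₂ ≈ (-0.167, -0.823, 0.542); φ = arcsin(p_z) ≈ 32.85°, λ = atan2(p_y, p_x) ≈ -101.47°.

≈ lat 33°, lon -101°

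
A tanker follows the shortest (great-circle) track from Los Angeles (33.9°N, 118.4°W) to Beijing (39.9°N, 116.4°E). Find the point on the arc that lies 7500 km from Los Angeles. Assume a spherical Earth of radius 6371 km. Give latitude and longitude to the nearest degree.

≈ 54°N, 143°E

From cos δ = sin φ₁ sin φ₂ + cos φ₁ cos φ₂ cos Δλ, the central angle is δ ≈ 1.580 rad (90.5°). The total great-circle distance is δ·R ≈ 1.580 × 6371 ≈ 10067 km, so the target fraction is f = 7500/10067 ≈ 0.745.
Interpolate at f ≈ 0.745 with slerp weights a = sin((1−f)δ)/sin δ ≈ 0.392, b = sin(fδ)/sin δ ≈ 0.924.
p = a·p₁ + b·p₂ ≈ (-0.470, 0.348, 0.811); φ = arcsin(p_z) ≈ 54.20°, λ = atan2(p_y, p_x) ≈ 143.44°.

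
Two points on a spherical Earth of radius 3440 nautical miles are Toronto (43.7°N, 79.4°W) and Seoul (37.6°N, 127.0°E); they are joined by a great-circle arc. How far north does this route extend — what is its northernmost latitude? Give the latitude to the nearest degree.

The great circle lies in the plane with unit normal n̂ = (p₁ × p₂)/|p₁ × p₂|.
Here n̂_z ≈ -0.256; the vertex latitude is φ_max = arccos|n̂_z| ≈ 75.2°.
Check via Clairaut: cos φ_max = |cos φ₁| · sin C = cos(43.7°)·sin(20.7°) ≈ 0.256, again giving ≈ 75.2°.

≈ 75°N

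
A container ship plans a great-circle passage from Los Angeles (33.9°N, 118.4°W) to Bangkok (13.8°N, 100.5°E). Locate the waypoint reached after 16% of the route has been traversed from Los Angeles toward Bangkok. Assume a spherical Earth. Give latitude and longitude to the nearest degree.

≈ (46°N, 138°W)

Convert each endpoint to a unit vector on the sphere (x = cos φ cos λ, y = cos φ sin λ, z = sin φ).
The central angle between the endpoints is δ = arccos(p₁·p₂) ≈ 2.088 rad (119.6°).
Interpolate at f = 0.16 with slerp weights a = sin((1−f)δ)/sin δ ≈ 1.131, b = sin(fδ)/sin δ ≈ 0.377.
p = a·p₁ + b·p₂ ≈ (-0.513, -0.466, 0.721); φ = arcsin(p_z) ≈ 46.12°, λ = atan2(p_y, p_x) ≈ -137.78°.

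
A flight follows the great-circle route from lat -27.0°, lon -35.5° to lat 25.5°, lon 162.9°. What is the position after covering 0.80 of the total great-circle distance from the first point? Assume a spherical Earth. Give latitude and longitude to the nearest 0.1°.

≈ lat 16.5°, lon -163.3°

From cos δ = sin φ₁ sin φ₂ + cos φ₁ cos φ₂ cos Δλ, the central angle is δ ≈ 2.853 rad (163.4°).
Interpolate at f = 0.80 with slerp weights a = sin((1−f)δ)/sin δ ≈ 1.895, b = sin(fδ)/sin δ ≈ 2.658.
p = a·p₁ + b·p₂ ≈ (-0.918, -0.275, 0.284); φ = arcsin(p_z) ≈ 16.50°, λ = atan2(p_y, p_x) ≈ -163.32°.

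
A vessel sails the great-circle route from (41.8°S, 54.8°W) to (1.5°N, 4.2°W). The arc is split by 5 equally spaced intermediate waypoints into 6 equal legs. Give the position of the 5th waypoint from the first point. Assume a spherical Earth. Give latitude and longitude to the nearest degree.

Convert each endpoint to a unit vector on the sphere (x = cos φ cos λ, y = cos φ sin λ, z = sin φ).
The central angle between the endpoints is δ = arccos(p₁·p₂) ≈ 1.098 rad (62.9°).
Interpolate at f = 5/6 with slerp weights a = sin((1−f)δ)/sin δ ≈ 0.204, b = sin(fδ)/sin δ ≈ 0.890.
p = a·p₁ + b·p₂ ≈ (0.975, -0.190, -0.113); φ = arcsin(p_z) ≈ -6.48°, λ = atan2(p_y, p_x) ≈ -11.01°.

≈ (6°S, 11°W)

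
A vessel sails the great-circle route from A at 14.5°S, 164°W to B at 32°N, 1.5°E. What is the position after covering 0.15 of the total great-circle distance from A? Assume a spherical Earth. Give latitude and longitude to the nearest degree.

Convert each endpoint to a unit vector on the sphere (x = cos φ cos λ, y = cos φ sin λ, z = sin φ).
The central angle between the endpoints is δ = arccos(p₁·p₂) ≈ 2.759 rad (158.1°).
Interpolate at f = 0.15 with slerp weights a = sin((1−f)δ)/sin δ ≈ 1.914, b = sin(fδ)/sin δ ≈ 1.076.
p = a·p₁ + b·p₂ ≈ (-0.869, -0.487, 0.091); φ = arcsin(p_z) ≈ 5.23°, λ = atan2(p_y, p_x) ≈ -150.74°.

≈ 5°N, 151°W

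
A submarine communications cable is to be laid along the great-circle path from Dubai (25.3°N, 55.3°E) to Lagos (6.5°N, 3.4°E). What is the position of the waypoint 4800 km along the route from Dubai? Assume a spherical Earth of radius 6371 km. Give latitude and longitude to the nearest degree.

≈ (11°N, 12°E)

Convert each endpoint to a unit vector on the sphere (x = cos φ cos λ, y = cos φ sin λ, z = sin φ).
The central angle between the endpoints is δ = arccos(p₁·p₂) ≈ 0.924 rad (52.9°). The total great-circle distance is δ·R ≈ 0.924 × 6371 ≈ 5887 km, so the target fraction is f = 4800/5887 ≈ 0.815.
Interpolate at f ≈ 0.815 with slerp weights a = sin((1−f)δ)/sin δ ≈ 0.213, b = sin(fδ)/sin δ ≈ 0.857.
p = a·p₁ + b·p₂ ≈ (0.960, 0.209, 0.188); φ = arcsin(p_z) ≈ 10.83°, λ = atan2(p_y, p_x) ≈ 12.26°.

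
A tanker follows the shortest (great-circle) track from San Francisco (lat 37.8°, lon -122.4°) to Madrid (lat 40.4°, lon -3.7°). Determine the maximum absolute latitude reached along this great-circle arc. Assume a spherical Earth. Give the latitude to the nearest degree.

The great circle lies in the plane with unit normal n̂ = (p₁ × p₂)/|p₁ × p₂|.
Here n̂_z ≈ +0.531; the vertex latitude is φ_max = arccos|n̂_z| ≈ 57.9°.

≈ 58°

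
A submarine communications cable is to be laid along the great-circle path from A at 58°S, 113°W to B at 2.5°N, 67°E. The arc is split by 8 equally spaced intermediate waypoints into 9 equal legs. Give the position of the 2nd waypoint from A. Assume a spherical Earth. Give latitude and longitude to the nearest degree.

Convert each endpoint to a unit vector on the sphere (x = cos φ cos λ, y = cos φ sin λ, z = sin φ).
The central angle between the endpoints is δ = arccos(p₁·p₂) ≈ 2.173 rad (124.5°).
Interpolate at f = 2/9 with slerp weights a = sin((1−f)δ)/sin δ ≈ 1.205, b = sin(fδ)/sin δ ≈ 0.563.
p = a·p₁ + b·p₂ ≈ (-0.030, -0.070, -0.997); φ = arcsin(p_z) ≈ -85.67°, λ = atan2(p_y, p_x) ≈ -113.00°.

≈ 86°S, 113°W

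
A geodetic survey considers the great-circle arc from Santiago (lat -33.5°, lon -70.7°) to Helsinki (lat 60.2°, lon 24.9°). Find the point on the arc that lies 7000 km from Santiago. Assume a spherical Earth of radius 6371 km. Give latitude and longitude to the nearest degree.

≈ lat 21°, lon -37°

From cos δ = sin φ₁ sin φ₂ + cos φ₁ cos φ₂ cos Δλ, the central angle is δ ≈ 2.117 rad (121.3°). The total great-circle distance is δ·R ≈ 2.117 × 6371 ≈ 13487 km, so the target fraction is f = 7000/13487 ≈ 0.519.
Interpolate at f ≈ 0.519 with slerp weights a = sin((1−f)δ)/sin δ ≈ 0.996, b = sin(fδ)/sin δ ≈ 1.042.
p = a·p₁ + b·p₂ ≈ (0.744, -0.566, 0.355); φ = arcsin(p_z) ≈ 20.77°, λ = atan2(p_y, p_x) ≈ -37.24°.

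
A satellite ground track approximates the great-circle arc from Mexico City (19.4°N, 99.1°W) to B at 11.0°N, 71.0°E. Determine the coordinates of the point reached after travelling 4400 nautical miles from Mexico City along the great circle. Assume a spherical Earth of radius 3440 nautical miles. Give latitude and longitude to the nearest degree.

The haversine formula gives a central angle δ ≈ 2.584 rad (148.1°) between the endpoints. The total great-circle distance is δ·R ≈ 2.584 × 3440 ≈ 8890 nmi, so the target fraction is f = 4400/8890 ≈ 0.495.
Interpolate at f ≈ 0.495 with slerp weights a = sin((1−f)δ)/sin δ ≈ 1.825, b = sin(fδ)/sin δ ≈ 1.811.
p = a·p₁ + b·p₂ ≈ (0.307, -0.019, 0.952); φ = arcsin(p_z) ≈ 72.11°, λ = atan2(p_y, p_x) ≈ -3.45°.

≈ 72°N, 3°W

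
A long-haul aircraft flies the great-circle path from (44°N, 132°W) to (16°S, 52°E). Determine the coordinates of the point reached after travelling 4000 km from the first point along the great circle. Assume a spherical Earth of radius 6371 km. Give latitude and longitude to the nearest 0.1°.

Convert each endpoint to a unit vector on the sphere (x = cos φ cos λ, y = cos φ sin λ, z = sin φ).
The central angle between the endpoints is δ = arccos(p₁·p₂) ≈ 2.649 rad (151.8°). The total great-circle distance is δ·R ≈ 2.649 × 6371 ≈ 16879 km, so the target fraction is f = 4000/16879 ≈ 0.237.
Interpolate at f ≈ 0.237 with slerp weights a = sin((1−f)δ)/sin δ ≈ 1.905, b = sin(fδ)/sin δ ≈ 1.243.
p = a·p₁ + b·p₂ ≈ (-0.181, -0.077, 0.980); φ = arcsin(p_z) ≈ 78.65°, λ = atan2(p_y, p_x) ≈ -157.06°.

≈ (78.7°N, 157.1°W)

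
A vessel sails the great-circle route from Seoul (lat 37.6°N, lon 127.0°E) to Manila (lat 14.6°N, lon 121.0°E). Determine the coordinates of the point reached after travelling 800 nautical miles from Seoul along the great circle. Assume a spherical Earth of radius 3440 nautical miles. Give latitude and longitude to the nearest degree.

From cos δ = sin φ₁ sin φ₂ + cos φ₁ cos φ₂ cos Δλ, the central angle is δ ≈ 0.412 rad (23.6°). The total great-circle distance is δ·R ≈ 0.412 × 3440 ≈ 1417 nmi, so the target fraction is f = 800/1417 ≈ 0.564.
Interpolate at f ≈ 0.564 with slerp weights a = sin((1−f)δ)/sin δ ≈ 0.446, b = sin(fδ)/sin δ ≈ 0.575.
p = a·p₁ + b·p₂ ≈ (-0.499, 0.759, 0.417); φ = arcsin(p_z) ≈ 24.65°, λ = atan2(p_y, p_x) ≈ 123.33°.

≈ lat 25°N, lon 123°E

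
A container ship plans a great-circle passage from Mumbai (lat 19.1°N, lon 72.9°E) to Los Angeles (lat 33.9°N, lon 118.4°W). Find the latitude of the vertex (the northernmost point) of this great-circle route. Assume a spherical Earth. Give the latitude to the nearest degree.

The great circle lies in the plane with unit normal n̂ = (p₁ × p₂)/|p₁ × p₂|.
Here n̂_z ≈ +0.190; the vertex latitude is φ_max = arccos|n̂_z| ≈ 79.1°.

≈ 79°N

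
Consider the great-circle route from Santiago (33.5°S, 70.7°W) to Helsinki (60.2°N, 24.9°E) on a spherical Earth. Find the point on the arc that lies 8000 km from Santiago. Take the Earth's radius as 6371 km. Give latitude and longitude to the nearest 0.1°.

≈ 28.4°N, 32.0°W

Write both endpoints as unit vectors p₁, p₂ with components (cos φ cos λ, cos φ sin λ, sin φ).
The central angle between the endpoints is δ = arccos(p₁·p₂) ≈ 2.117 rad (121.3°). The total great-circle distance is δ·R ≈ 2.117 × 6371 ≈ 13487 km, so the target fraction is f = 8000/13487 ≈ 0.593.
Interpolate at f ≈ 0.593 with slerp weights a = sin((1−f)δ)/sin δ ≈ 0.888, b = sin(fδ)/sin δ ≈ 1.113.
p = a·p₁ + b·p₂ ≈ (0.746, -0.466, 0.475); φ = arcsin(p_z) ≈ 28.39°, λ = atan2(p_y, p_x) ≈ -31.98°.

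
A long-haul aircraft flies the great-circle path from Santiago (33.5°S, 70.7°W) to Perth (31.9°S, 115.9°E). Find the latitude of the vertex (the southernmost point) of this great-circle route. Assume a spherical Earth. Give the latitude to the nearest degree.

The great circle lies in the plane with unit normal n̂ = (p₁ × p₂)/|p₁ × p₂|.
Here n̂_z ≈ -0.089; the vertex latitude is φ_max = arccos|n̂_z| ≈ 84.9°.

≈ 85°S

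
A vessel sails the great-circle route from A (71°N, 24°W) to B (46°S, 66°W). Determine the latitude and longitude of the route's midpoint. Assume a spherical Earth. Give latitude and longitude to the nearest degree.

Write both endpoints as unit vectors p₁, p₂ with components (cos φ cos λ, cos φ sin λ, sin φ).
The central angle between the endpoints is δ = arccos(p₁·p₂) ≈ 2.108 rad (120.8°).
Interpolate at f = 1/2 with slerp weights a = sin((1−f)δ)/sin δ ≈ 1.012, b = sin(fδ)/sin δ ≈ 1.012.
p = a·p₁ + b·p₂ ≈ (0.587, -0.776, 0.229); φ = arcsin(p_z) ≈ 13.24°, λ = atan2(p_y, p_x) ≈ -52.91°.

≈ (13°N, 53°W)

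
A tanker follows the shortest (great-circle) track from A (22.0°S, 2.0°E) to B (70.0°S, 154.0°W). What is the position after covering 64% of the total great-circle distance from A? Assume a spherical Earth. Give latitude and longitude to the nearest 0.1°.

Write both endpoints as unit vectors p₁, p₂ with components (cos φ cos λ, cos φ sin λ, sin φ).
The central angle between the endpoints is δ = arccos(p₁·p₂) ≈ 1.508 rad (86.4°).
Interpolate at f = 0.64 with slerp weights a = sin((1−f)δ)/sin δ ≈ 0.518, b = sin(fδ)/sin δ ≈ 0.824.
p = a·p₁ + b·p₂ ≈ (0.226, -0.107, -0.968); φ = arcsin(p_z) ≈ -75.50°, λ = atan2(p_y, p_x) ≈ -25.24°.

≈ (75.5°S, 25.2°W)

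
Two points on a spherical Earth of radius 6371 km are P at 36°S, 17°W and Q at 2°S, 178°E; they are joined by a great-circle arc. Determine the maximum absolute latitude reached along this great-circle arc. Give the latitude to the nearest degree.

≈ 71°S

The great circle lies in the plane with unit normal n̂ = (p₁ × p₂)/|p₁ × p₂|.
Here n̂_z ≈ -0.322; the vertex latitude is φ_max = arccos|n̂_z| ≈ 71.2°.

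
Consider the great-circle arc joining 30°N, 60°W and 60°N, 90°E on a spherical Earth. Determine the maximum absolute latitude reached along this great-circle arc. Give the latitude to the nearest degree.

The great circle lies in the plane with unit normal n̂ = (p₁ × p₂)/|p₁ × p₂|.
Here n̂_z ≈ +0.217; the vertex latitude is φ_max = arccos|n̂_z| ≈ 77.5°.
Check via Clairaut: cos φ_max = |cos φ₁| · sin C = cos(30.0°)·sin(14.5°) ≈ 0.217, again giving ≈ 77.5°.

≈ 77°N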